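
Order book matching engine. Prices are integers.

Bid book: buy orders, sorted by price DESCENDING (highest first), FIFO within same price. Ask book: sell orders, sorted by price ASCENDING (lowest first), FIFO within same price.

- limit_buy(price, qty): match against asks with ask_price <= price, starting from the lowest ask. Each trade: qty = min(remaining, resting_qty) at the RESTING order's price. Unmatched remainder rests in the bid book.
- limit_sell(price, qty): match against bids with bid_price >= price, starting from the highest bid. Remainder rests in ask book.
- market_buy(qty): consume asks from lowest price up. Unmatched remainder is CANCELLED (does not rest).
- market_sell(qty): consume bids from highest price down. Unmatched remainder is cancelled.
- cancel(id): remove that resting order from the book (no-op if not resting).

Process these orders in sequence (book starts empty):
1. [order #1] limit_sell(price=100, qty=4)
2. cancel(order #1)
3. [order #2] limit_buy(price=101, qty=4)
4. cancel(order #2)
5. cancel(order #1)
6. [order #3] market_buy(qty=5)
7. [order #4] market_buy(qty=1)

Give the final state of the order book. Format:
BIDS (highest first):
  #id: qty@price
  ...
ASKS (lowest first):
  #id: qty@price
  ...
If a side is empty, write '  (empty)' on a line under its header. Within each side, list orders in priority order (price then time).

Answer: BIDS (highest first):
  (empty)
ASKS (lowest first):
  (empty)

Derivation:
After op 1 [order #1] limit_sell(price=100, qty=4): fills=none; bids=[-] asks=[#1:4@100]
After op 2 cancel(order #1): fills=none; bids=[-] asks=[-]
After op 3 [order #2] limit_buy(price=101, qty=4): fills=none; bids=[#2:4@101] asks=[-]
After op 4 cancel(order #2): fills=none; bids=[-] asks=[-]
After op 5 cancel(order #1): fills=none; bids=[-] asks=[-]
After op 6 [order #3] market_buy(qty=5): fills=none; bids=[-] asks=[-]
After op 7 [order #4] market_buy(qty=1): fills=none; bids=[-] asks=[-]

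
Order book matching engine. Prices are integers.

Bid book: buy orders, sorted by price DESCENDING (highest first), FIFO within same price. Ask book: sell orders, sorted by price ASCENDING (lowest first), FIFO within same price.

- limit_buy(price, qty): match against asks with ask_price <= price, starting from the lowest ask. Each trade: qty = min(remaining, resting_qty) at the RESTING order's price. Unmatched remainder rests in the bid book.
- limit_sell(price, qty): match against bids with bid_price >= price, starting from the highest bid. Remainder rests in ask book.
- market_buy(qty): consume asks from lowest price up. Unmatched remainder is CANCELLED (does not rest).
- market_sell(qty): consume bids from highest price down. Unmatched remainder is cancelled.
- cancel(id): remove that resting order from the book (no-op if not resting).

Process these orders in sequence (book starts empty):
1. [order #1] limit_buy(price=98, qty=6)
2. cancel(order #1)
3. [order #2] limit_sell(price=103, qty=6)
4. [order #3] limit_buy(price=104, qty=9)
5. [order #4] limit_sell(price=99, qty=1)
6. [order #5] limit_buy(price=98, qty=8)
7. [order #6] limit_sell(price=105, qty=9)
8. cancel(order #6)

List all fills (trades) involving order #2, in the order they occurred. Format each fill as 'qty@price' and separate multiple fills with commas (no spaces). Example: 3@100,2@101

Answer: 6@103

Derivation:
After op 1 [order #1] limit_buy(price=98, qty=6): fills=none; bids=[#1:6@98] asks=[-]
After op 2 cancel(order #1): fills=none; bids=[-] asks=[-]
After op 3 [order #2] limit_sell(price=103, qty=6): fills=none; bids=[-] asks=[#2:6@103]
After op 4 [order #3] limit_buy(price=104, qty=9): fills=#3x#2:6@103; bids=[#3:3@104] asks=[-]
After op 5 [order #4] limit_sell(price=99, qty=1): fills=#3x#4:1@104; bids=[#3:2@104] asks=[-]
After op 6 [order #5] limit_buy(price=98, qty=8): fills=none; bids=[#3:2@104 #5:8@98] asks=[-]
After op 7 [order #6] limit_sell(price=105, qty=9): fills=none; bids=[#3:2@104 #5:8@98] asks=[#6:9@105]
After op 8 cancel(order #6): fills=none; bids=[#3:2@104 #5:8@98] asks=[-]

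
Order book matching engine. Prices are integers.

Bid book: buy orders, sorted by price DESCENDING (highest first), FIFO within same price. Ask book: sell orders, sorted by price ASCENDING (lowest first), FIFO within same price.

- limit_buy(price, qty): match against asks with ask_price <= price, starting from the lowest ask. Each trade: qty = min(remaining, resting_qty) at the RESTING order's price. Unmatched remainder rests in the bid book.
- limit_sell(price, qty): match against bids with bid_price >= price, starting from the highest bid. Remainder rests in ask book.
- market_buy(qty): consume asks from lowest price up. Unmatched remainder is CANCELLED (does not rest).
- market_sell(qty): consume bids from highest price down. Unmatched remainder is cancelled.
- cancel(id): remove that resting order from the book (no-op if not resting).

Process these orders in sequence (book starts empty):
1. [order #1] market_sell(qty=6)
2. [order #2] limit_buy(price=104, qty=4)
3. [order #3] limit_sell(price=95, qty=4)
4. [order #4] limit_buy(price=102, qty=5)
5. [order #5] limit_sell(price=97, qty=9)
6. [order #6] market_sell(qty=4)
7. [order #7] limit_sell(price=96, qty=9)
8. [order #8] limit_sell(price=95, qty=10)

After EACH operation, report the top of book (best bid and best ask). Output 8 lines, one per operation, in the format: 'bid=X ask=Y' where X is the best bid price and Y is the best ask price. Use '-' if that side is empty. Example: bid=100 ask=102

After op 1 [order #1] market_sell(qty=6): fills=none; bids=[-] asks=[-]
After op 2 [order #2] limit_buy(price=104, qty=4): fills=none; bids=[#2:4@104] asks=[-]
After op 3 [order #3] limit_sell(price=95, qty=4): fills=#2x#3:4@104; bids=[-] asks=[-]
After op 4 [order #4] limit_buy(price=102, qty=5): fills=none; bids=[#4:5@102] asks=[-]
After op 5 [order #5] limit_sell(price=97, qty=9): fills=#4x#5:5@102; bids=[-] asks=[#5:4@97]
After op 6 [order #6] market_sell(qty=4): fills=none; bids=[-] asks=[#5:4@97]
After op 7 [order #7] limit_sell(price=96, qty=9): fills=none; bids=[-] asks=[#7:9@96 #5:4@97]
After op 8 [order #8] limit_sell(price=95, qty=10): fills=none; bids=[-] asks=[#8:10@95 #7:9@96 #5:4@97]

Answer: bid=- ask=-
bid=104 ask=-
bid=- ask=-
bid=102 ask=-
bid=- ask=97
bid=- ask=97
bid=- ask=96
bid=- ask=95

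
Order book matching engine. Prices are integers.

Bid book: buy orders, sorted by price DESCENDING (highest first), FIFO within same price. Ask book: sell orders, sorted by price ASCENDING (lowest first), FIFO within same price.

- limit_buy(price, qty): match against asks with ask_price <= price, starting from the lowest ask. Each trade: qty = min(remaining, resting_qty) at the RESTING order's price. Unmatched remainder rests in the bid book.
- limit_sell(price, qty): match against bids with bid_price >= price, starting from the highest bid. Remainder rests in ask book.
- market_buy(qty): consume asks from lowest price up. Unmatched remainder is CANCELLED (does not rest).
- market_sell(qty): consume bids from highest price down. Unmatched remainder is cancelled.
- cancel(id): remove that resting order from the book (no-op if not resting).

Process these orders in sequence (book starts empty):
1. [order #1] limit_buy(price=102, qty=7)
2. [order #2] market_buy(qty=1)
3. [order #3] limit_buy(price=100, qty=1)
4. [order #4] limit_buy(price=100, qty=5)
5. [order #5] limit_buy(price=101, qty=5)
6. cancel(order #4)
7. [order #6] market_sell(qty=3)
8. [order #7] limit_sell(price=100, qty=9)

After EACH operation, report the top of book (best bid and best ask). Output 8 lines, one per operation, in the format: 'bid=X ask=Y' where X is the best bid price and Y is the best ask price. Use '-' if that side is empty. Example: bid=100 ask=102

Answer: bid=102 ask=-
bid=102 ask=-
bid=102 ask=-
bid=102 ask=-
bid=102 ask=-
bid=102 ask=-
bid=102 ask=-
bid=100 ask=-

Derivation:
After op 1 [order #1] limit_buy(price=102, qty=7): fills=none; bids=[#1:7@102] asks=[-]
After op 2 [order #2] market_buy(qty=1): fills=none; bids=[#1:7@102] asks=[-]
After op 3 [order #3] limit_buy(price=100, qty=1): fills=none; bids=[#1:7@102 #3:1@100] asks=[-]
After op 4 [order #4] limit_buy(price=100, qty=5): fills=none; bids=[#1:7@102 #3:1@100 #4:5@100] asks=[-]
After op 5 [order #5] limit_buy(price=101, qty=5): fills=none; bids=[#1:7@102 #5:5@101 #3:1@100 #4:5@100] asks=[-]
After op 6 cancel(order #4): fills=none; bids=[#1:7@102 #5:5@101 #3:1@100] asks=[-]
After op 7 [order #6] market_sell(qty=3): fills=#1x#6:3@102; bids=[#1:4@102 #5:5@101 #3:1@100] asks=[-]
After op 8 [order #7] limit_sell(price=100, qty=9): fills=#1x#7:4@102 #5x#7:5@101; bids=[#3:1@100] asks=[-]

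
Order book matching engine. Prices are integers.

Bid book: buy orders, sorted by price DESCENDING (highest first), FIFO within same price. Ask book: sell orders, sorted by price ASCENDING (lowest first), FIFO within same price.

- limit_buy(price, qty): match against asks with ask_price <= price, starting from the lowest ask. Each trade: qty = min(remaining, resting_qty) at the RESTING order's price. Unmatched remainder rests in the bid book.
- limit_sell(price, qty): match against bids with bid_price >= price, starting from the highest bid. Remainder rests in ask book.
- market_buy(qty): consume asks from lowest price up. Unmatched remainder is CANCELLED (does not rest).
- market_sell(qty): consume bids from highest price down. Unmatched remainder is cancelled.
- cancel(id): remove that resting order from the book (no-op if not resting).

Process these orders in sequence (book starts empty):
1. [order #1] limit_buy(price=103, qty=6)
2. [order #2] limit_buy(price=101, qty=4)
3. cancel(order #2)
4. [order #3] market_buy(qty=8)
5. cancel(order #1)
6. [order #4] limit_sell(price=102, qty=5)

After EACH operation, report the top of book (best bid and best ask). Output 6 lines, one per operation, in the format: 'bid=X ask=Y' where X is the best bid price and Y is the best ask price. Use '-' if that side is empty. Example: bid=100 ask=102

After op 1 [order #1] limit_buy(price=103, qty=6): fills=none; bids=[#1:6@103] asks=[-]
After op 2 [order #2] limit_buy(price=101, qty=4): fills=none; bids=[#1:6@103 #2:4@101] asks=[-]
After op 3 cancel(order #2): fills=none; bids=[#1:6@103] asks=[-]
After op 4 [order #3] market_buy(qty=8): fills=none; bids=[#1:6@103] asks=[-]
After op 5 cancel(order #1): fills=none; bids=[-] asks=[-]
After op 6 [order #4] limit_sell(price=102, qty=5): fills=none; bids=[-] asks=[#4:5@102]

Answer: bid=103 ask=-
bid=103 ask=-
bid=103 ask=-
bid=103 ask=-
bid=- ask=-
bid=- ask=102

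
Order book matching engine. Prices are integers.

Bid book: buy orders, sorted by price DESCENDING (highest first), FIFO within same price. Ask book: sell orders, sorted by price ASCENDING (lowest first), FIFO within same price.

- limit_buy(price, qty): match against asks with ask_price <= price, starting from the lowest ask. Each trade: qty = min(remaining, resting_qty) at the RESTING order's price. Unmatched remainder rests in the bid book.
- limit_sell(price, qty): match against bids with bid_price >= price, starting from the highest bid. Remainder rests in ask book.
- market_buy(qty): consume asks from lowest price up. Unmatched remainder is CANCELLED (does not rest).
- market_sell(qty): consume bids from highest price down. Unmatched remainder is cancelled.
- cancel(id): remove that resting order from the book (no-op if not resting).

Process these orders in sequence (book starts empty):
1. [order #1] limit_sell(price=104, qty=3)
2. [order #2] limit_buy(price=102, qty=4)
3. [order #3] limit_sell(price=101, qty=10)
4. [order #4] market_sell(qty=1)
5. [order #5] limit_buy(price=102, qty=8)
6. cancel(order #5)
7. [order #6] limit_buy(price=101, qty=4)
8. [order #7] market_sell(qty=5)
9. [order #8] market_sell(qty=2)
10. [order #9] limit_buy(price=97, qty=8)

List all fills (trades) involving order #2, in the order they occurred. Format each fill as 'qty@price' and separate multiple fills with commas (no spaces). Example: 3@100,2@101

After op 1 [order #1] limit_sell(price=104, qty=3): fills=none; bids=[-] asks=[#1:3@104]
After op 2 [order #2] limit_buy(price=102, qty=4): fills=none; bids=[#2:4@102] asks=[#1:3@104]
After op 3 [order #3] limit_sell(price=101, qty=10): fills=#2x#3:4@102; bids=[-] asks=[#3:6@101 #1:3@104]
After op 4 [order #4] market_sell(qty=1): fills=none; bids=[-] asks=[#3:6@101 #1:3@104]
After op 5 [order #5] limit_buy(price=102, qty=8): fills=#5x#3:6@101; bids=[#5:2@102] asks=[#1:3@104]
After op 6 cancel(order #5): fills=none; bids=[-] asks=[#1:3@104]
After op 7 [order #6] limit_buy(price=101, qty=4): fills=none; bids=[#6:4@101] asks=[#1:3@104]
After op 8 [order #7] market_sell(qty=5): fills=#6x#7:4@101; bids=[-] asks=[#1:3@104]
After op 9 [order #8] market_sell(qty=2): fills=none; bids=[-] asks=[#1:3@104]
After op 10 [order #9] limit_buy(price=97, qty=8): fills=none; bids=[#9:8@97] asks=[#1:3@104]

Answer: 4@102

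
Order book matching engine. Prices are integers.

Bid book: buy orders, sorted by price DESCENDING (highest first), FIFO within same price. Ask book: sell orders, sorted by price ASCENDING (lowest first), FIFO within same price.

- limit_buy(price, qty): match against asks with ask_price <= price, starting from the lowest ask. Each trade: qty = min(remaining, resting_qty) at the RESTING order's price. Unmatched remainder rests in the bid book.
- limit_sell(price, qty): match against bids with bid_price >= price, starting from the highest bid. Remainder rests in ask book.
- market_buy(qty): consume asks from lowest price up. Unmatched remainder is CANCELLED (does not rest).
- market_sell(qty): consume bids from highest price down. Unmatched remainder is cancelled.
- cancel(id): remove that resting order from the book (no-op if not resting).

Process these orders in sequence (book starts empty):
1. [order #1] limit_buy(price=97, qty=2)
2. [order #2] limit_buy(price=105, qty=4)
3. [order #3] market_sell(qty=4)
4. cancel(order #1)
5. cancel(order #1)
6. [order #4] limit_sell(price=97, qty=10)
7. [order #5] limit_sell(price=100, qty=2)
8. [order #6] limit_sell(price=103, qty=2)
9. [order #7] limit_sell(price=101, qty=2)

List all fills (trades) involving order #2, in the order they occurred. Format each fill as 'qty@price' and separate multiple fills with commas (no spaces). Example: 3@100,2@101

After op 1 [order #1] limit_buy(price=97, qty=2): fills=none; bids=[#1:2@97] asks=[-]
After op 2 [order #2] limit_buy(price=105, qty=4): fills=none; bids=[#2:4@105 #1:2@97] asks=[-]
After op 3 [order #3] market_sell(qty=4): fills=#2x#3:4@105; bids=[#1:2@97] asks=[-]
After op 4 cancel(order #1): fills=none; bids=[-] asks=[-]
After op 5 cancel(order #1): fills=none; bids=[-] asks=[-]
After op 6 [order #4] limit_sell(price=97, qty=10): fills=none; bids=[-] asks=[#4:10@97]
After op 7 [order #5] limit_sell(price=100, qty=2): fills=none; bids=[-] asks=[#4:10@97 #5:2@100]
After op 8 [order #6] limit_sell(price=103, qty=2): fills=none; bids=[-] asks=[#4:10@97 #5:2@100 #6:2@103]
After op 9 [order #7] limit_sell(price=101, qty=2): fills=none; bids=[-] asks=[#4:10@97 #5:2@100 #7:2@101 #6:2@103]

Answer: 4@105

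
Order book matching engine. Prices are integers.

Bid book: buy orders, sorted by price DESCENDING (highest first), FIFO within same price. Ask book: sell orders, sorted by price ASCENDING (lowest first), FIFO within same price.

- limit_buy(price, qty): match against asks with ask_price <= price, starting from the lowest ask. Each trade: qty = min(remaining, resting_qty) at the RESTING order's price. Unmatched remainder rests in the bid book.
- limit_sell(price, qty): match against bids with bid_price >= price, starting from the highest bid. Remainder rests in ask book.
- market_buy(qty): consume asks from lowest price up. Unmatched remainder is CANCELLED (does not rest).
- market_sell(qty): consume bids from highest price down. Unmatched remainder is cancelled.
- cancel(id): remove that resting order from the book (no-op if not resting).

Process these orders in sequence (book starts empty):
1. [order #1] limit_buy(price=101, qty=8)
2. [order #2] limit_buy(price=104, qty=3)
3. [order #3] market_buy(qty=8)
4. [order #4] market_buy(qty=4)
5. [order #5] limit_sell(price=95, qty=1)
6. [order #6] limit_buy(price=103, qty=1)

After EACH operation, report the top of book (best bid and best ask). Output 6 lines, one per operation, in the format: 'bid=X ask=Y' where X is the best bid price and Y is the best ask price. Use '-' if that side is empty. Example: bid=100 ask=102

Answer: bid=101 ask=-
bid=104 ask=-
bid=104 ask=-
bid=104 ask=-
bid=104 ask=-
bid=104 ask=-

Derivation:
After op 1 [order #1] limit_buy(price=101, qty=8): fills=none; bids=[#1:8@101] asks=[-]
After op 2 [order #2] limit_buy(price=104, qty=3): fills=none; bids=[#2:3@104 #1:8@101] asks=[-]
After op 3 [order #3] market_buy(qty=8): fills=none; bids=[#2:3@104 #1:8@101] asks=[-]
After op 4 [order #4] market_buy(qty=4): fills=none; bids=[#2:3@104 #1:8@101] asks=[-]
After op 5 [order #5] limit_sell(price=95, qty=1): fills=#2x#5:1@104; bids=[#2:2@104 #1:8@101] asks=[-]
After op 6 [order #6] limit_buy(price=103, qty=1): fills=none; bids=[#2:2@104 #6:1@103 #1:8@101] asks=[-]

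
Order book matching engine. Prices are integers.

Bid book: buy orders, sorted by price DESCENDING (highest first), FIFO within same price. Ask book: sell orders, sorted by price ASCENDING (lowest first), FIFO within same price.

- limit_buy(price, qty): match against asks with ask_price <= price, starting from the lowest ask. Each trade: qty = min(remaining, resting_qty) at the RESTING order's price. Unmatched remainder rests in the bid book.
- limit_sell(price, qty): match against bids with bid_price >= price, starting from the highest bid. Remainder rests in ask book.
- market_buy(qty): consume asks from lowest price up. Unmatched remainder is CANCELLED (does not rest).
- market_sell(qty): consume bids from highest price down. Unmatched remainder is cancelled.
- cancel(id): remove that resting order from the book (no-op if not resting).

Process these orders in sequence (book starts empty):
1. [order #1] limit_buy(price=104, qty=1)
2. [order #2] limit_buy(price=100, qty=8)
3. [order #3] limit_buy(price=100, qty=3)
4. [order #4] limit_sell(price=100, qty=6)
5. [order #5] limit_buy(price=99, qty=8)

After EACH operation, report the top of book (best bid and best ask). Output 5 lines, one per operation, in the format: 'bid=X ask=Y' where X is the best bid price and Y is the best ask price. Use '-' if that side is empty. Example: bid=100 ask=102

After op 1 [order #1] limit_buy(price=104, qty=1): fills=none; bids=[#1:1@104] asks=[-]
After op 2 [order #2] limit_buy(price=100, qty=8): fills=none; bids=[#1:1@104 #2:8@100] asks=[-]
After op 3 [order #3] limit_buy(price=100, qty=3): fills=none; bids=[#1:1@104 #2:8@100 #3:3@100] asks=[-]
After op 4 [order #4] limit_sell(price=100, qty=6): fills=#1x#4:1@104 #2x#4:5@100; bids=[#2:3@100 #3:3@100] asks=[-]
After op 5 [order #5] limit_buy(price=99, qty=8): fills=none; bids=[#2:3@100 #3:3@100 #5:8@99] asks=[-]

Answer: bid=104 ask=-
bid=104 ask=-
bid=104 ask=-
bid=100 ask=-
bid=100 ask=-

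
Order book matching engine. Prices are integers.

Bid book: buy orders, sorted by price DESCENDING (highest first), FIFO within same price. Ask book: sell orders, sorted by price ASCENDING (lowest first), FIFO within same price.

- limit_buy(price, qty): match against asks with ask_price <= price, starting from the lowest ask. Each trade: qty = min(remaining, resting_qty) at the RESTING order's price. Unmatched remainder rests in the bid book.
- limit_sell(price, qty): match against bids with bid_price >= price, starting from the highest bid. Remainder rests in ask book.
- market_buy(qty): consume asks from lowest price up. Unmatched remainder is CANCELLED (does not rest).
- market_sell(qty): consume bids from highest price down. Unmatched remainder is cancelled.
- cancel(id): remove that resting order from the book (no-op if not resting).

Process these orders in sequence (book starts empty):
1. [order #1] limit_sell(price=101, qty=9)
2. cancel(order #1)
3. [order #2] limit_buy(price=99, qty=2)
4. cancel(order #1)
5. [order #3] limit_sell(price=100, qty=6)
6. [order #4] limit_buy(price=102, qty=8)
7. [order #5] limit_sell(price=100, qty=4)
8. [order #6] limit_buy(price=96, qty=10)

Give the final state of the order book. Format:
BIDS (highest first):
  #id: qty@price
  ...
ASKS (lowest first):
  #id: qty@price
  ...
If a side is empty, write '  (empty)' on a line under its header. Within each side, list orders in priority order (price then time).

Answer: BIDS (highest first):
  #2: 2@99
  #6: 10@96
ASKS (lowest first):
  #5: 2@100

Derivation:
After op 1 [order #1] limit_sell(price=101, qty=9): fills=none; bids=[-] asks=[#1:9@101]
After op 2 cancel(order #1): fills=none; bids=[-] asks=[-]
After op 3 [order #2] limit_buy(price=99, qty=2): fills=none; bids=[#2:2@99] asks=[-]
After op 4 cancel(order #1): fills=none; bids=[#2:2@99] asks=[-]
After op 5 [order #3] limit_sell(price=100, qty=6): fills=none; bids=[#2:2@99] asks=[#3:6@100]
After op 6 [order #4] limit_buy(price=102, qty=8): fills=#4x#3:6@100; bids=[#4:2@102 #2:2@99] asks=[-]
After op 7 [order #5] limit_sell(price=100, qty=4): fills=#4x#5:2@102; bids=[#2:2@99] asks=[#5:2@100]
After op 8 [order #6] limit_buy(price=96, qty=10): fills=none; bids=[#2:2@99 #6:10@96] asks=[#5:2@100]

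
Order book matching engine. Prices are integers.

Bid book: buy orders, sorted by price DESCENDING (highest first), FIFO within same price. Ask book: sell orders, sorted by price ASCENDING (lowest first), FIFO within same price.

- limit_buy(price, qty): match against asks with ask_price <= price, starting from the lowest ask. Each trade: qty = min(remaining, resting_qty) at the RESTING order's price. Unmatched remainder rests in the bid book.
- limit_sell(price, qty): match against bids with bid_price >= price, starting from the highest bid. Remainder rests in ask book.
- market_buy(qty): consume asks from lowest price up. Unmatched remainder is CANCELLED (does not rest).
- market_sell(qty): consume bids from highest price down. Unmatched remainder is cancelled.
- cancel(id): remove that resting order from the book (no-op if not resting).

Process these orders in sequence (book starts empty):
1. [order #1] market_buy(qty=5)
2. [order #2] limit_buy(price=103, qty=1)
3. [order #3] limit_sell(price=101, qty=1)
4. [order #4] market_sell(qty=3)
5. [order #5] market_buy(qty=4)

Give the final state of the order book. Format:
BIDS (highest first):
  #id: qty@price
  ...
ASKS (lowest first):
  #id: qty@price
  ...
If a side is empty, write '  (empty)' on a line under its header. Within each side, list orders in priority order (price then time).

Answer: BIDS (highest first):
  (empty)
ASKS (lowest first):
  (empty)

Derivation:
After op 1 [order #1] market_buy(qty=5): fills=none; bids=[-] asks=[-]
After op 2 [order #2] limit_buy(price=103, qty=1): fills=none; bids=[#2:1@103] asks=[-]
After op 3 [order #3] limit_sell(price=101, qty=1): fills=#2x#3:1@103; bids=[-] asks=[-]
After op 4 [order #4] market_sell(qty=3): fills=none; bids=[-] asks=[-]
After op 5 [order #5] market_buy(qty=4): fills=none; bids=[-] asks=[-]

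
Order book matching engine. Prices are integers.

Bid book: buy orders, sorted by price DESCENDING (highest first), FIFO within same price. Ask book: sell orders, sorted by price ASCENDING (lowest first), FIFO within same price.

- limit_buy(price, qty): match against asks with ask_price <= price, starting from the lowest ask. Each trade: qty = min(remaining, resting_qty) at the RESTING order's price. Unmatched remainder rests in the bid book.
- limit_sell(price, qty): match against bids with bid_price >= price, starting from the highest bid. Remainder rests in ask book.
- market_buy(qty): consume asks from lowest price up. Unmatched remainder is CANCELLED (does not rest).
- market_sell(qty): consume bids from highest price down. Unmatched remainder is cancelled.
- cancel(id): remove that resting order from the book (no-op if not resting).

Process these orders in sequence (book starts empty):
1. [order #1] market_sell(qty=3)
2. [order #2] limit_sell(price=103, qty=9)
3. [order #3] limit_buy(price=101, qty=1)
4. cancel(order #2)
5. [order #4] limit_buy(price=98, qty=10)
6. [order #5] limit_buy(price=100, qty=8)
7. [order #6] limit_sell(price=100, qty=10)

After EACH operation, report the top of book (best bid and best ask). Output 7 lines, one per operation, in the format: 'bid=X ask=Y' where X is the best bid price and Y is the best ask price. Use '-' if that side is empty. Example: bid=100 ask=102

After op 1 [order #1] market_sell(qty=3): fills=none; bids=[-] asks=[-]
After op 2 [order #2] limit_sell(price=103, qty=9): fills=none; bids=[-] asks=[#2:9@103]
After op 3 [order #3] limit_buy(price=101, qty=1): fills=none; bids=[#3:1@101] asks=[#2:9@103]
After op 4 cancel(order #2): fills=none; bids=[#3:1@101] asks=[-]
After op 5 [order #4] limit_buy(price=98, qty=10): fills=none; bids=[#3:1@101 #4:10@98] asks=[-]
After op 6 [order #5] limit_buy(price=100, qty=8): fills=none; bids=[#3:1@101 #5:8@100 #4:10@98] asks=[-]
After op 7 [order #6] limit_sell(price=100, qty=10): fills=#3x#6:1@101 #5x#6:8@100; bids=[#4:10@98] asks=[#6:1@100]

Answer: bid=- ask=-
bid=- ask=103
bid=101 ask=103
bid=101 ask=-
bid=101 ask=-
bid=101 ask=-
bid=98 ask=100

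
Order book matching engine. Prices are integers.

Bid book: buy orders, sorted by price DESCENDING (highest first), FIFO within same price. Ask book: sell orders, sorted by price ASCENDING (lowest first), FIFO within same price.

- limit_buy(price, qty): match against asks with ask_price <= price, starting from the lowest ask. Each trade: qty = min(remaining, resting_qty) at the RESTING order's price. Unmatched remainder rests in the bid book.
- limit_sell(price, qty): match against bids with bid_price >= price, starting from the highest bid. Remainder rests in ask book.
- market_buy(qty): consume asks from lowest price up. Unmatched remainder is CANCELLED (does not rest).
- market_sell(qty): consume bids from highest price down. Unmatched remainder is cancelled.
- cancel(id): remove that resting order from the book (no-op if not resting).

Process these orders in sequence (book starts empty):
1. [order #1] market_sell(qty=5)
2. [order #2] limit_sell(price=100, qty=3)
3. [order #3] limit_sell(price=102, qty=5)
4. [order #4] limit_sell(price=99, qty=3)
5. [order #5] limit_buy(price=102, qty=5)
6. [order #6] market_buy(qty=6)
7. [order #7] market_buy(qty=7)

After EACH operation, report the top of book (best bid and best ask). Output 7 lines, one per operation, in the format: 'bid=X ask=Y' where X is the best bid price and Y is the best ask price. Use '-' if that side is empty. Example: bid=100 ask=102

After op 1 [order #1] market_sell(qty=5): fills=none; bids=[-] asks=[-]
After op 2 [order #2] limit_sell(price=100, qty=3): fills=none; bids=[-] asks=[#2:3@100]
After op 3 [order #3] limit_sell(price=102, qty=5): fills=none; bids=[-] asks=[#2:3@100 #3:5@102]
After op 4 [order #4] limit_sell(price=99, qty=3): fills=none; bids=[-] asks=[#4:3@99 #2:3@100 #3:5@102]
After op 5 [order #5] limit_buy(price=102, qty=5): fills=#5x#4:3@99 #5x#2:2@100; bids=[-] asks=[#2:1@100 #3:5@102]
After op 6 [order #6] market_buy(qty=6): fills=#6x#2:1@100 #6x#3:5@102; bids=[-] asks=[-]
After op 7 [order #7] market_buy(qty=7): fills=none; bids=[-] asks=[-]

Answer: bid=- ask=-
bid=- ask=100
bid=- ask=100
bid=- ask=99
bid=- ask=100
bid=- ask=-
bid=- ask=-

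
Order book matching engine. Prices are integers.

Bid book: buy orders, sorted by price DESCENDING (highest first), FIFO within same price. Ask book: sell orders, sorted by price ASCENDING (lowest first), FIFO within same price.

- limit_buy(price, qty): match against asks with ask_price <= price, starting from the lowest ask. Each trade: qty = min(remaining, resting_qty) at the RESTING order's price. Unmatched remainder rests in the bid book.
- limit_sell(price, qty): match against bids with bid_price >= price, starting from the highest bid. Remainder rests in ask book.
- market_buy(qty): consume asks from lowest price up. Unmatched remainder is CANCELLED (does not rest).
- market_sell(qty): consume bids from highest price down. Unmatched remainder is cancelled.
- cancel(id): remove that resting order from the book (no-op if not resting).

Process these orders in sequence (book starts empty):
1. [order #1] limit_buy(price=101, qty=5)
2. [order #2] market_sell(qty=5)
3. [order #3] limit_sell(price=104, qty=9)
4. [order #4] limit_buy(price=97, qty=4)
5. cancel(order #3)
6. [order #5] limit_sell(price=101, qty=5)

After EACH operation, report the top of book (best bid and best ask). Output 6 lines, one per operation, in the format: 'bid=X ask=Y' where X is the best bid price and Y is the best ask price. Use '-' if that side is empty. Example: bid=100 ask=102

After op 1 [order #1] limit_buy(price=101, qty=5): fills=none; bids=[#1:5@101] asks=[-]
After op 2 [order #2] market_sell(qty=5): fills=#1x#2:5@101; bids=[-] asks=[-]
After op 3 [order #3] limit_sell(price=104, qty=9): fills=none; bids=[-] asks=[#3:9@104]
After op 4 [order #4] limit_buy(price=97, qty=4): fills=none; bids=[#4:4@97] asks=[#3:9@104]
After op 5 cancel(order #3): fills=none; bids=[#4:4@97] asks=[-]
After op 6 [order #5] limit_sell(price=101, qty=5): fills=none; bids=[#4:4@97] asks=[#5:5@101]

Answer: bid=101 ask=-
bid=- ask=-
bid=- ask=104
bid=97 ask=104
bid=97 ask=-
bid=97 ask=101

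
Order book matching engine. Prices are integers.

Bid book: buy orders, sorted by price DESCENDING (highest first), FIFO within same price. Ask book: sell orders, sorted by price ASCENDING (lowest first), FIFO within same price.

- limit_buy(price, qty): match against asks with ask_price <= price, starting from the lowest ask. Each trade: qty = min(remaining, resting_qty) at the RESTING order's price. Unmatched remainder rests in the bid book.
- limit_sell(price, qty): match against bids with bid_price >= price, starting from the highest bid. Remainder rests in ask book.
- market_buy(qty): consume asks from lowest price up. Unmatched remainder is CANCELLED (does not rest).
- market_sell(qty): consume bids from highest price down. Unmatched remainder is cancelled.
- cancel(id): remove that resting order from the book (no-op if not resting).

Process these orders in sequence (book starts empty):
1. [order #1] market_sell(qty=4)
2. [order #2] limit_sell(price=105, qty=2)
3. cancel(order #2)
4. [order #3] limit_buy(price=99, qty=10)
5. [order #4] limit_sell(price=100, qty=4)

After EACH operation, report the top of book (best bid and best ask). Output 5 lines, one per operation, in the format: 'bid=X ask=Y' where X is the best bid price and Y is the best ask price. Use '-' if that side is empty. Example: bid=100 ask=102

After op 1 [order #1] market_sell(qty=4): fills=none; bids=[-] asks=[-]
After op 2 [order #2] limit_sell(price=105, qty=2): fills=none; bids=[-] asks=[#2:2@105]
After op 3 cancel(order #2): fills=none; bids=[-] asks=[-]
After op 4 [order #3] limit_buy(price=99, qty=10): fills=none; bids=[#3:10@99] asks=[-]
After op 5 [order #4] limit_sell(price=100, qty=4): fills=none; bids=[#3:10@99] asks=[#4:4@100]

Answer: bid=- ask=-
bid=- ask=105
bid=- ask=-
bid=99 ask=-
bid=99 ask=100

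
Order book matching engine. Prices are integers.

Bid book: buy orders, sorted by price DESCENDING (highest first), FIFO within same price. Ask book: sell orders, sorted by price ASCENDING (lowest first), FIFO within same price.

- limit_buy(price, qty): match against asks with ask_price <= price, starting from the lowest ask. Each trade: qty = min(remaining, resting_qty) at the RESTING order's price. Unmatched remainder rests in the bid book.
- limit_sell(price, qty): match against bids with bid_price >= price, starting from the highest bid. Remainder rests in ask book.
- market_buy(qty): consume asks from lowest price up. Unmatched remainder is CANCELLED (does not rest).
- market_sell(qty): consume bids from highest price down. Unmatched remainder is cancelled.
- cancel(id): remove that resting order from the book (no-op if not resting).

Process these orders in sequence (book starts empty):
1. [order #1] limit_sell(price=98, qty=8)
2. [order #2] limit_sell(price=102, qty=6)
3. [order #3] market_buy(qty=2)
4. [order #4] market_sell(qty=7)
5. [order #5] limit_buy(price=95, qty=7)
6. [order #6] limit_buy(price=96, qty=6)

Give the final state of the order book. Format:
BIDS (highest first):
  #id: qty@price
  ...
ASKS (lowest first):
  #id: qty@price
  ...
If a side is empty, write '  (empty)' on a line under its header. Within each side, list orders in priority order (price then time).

After op 1 [order #1] limit_sell(price=98, qty=8): fills=none; bids=[-] asks=[#1:8@98]
After op 2 [order #2] limit_sell(price=102, qty=6): fills=none; bids=[-] asks=[#1:8@98 #2:6@102]
After op 3 [order #3] market_buy(qty=2): fills=#3x#1:2@98; bids=[-] asks=[#1:6@98 #2:6@102]
After op 4 [order #4] market_sell(qty=7): fills=none; bids=[-] asks=[#1:6@98 #2:6@102]
After op 5 [order #5] limit_buy(price=95, qty=7): fills=none; bids=[#5:7@95] asks=[#1:6@98 #2:6@102]
After op 6 [order #6] limit_buy(price=96, qty=6): fills=none; bids=[#6:6@96 #5:7@95] asks=[#1:6@98 #2:6@102]

Answer: BIDS (highest first):
  #6: 6@96
  #5: 7@95
ASKS (lowest first):
  #1: 6@98
  #2: 6@102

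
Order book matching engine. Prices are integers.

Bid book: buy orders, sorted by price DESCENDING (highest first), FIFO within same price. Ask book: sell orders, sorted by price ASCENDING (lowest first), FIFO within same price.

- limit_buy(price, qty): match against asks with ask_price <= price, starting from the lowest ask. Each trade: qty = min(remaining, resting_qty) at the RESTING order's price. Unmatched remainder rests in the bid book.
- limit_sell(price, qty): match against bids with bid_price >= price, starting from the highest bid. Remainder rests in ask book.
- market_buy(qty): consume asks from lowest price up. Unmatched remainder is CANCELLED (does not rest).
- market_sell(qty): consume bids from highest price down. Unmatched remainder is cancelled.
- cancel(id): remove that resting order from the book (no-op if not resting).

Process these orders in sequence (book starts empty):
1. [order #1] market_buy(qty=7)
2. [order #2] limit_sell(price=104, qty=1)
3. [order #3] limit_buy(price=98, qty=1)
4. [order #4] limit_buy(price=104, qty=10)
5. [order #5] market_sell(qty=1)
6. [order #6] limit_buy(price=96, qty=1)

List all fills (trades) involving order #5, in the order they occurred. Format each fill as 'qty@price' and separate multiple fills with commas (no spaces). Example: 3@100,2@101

Answer: 1@104

Derivation:
After op 1 [order #1] market_buy(qty=7): fills=none; bids=[-] asks=[-]
After op 2 [order #2] limit_sell(price=104, qty=1): fills=none; bids=[-] asks=[#2:1@104]
After op 3 [order #3] limit_buy(price=98, qty=1): fills=none; bids=[#3:1@98] asks=[#2:1@104]
After op 4 [order #4] limit_buy(price=104, qty=10): fills=#4x#2:1@104; bids=[#4:9@104 #3:1@98] asks=[-]
After op 5 [order #5] market_sell(qty=1): fills=#4x#5:1@104; bids=[#4:8@104 #3:1@98] asks=[-]
After op 6 [order #6] limit_buy(price=96, qty=1): fills=none; bids=[#4:8@104 #3:1@98 #6:1@96] asks=[-]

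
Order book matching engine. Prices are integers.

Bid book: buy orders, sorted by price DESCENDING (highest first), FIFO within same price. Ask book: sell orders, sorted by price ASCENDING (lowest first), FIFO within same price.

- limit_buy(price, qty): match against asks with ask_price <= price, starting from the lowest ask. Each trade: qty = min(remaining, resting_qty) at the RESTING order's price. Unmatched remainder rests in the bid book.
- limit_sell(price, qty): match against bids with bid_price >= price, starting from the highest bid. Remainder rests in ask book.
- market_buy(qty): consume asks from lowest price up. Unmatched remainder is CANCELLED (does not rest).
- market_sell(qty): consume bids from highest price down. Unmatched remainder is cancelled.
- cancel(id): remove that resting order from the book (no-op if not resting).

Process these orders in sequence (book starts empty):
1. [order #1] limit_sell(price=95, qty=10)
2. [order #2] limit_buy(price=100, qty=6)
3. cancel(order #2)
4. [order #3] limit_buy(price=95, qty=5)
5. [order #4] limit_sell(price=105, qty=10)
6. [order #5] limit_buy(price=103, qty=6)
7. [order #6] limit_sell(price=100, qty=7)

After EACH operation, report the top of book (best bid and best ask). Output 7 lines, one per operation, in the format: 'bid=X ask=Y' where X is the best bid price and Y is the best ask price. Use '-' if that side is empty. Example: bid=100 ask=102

Answer: bid=- ask=95
bid=- ask=95
bid=- ask=95
bid=95 ask=-
bid=95 ask=105
bid=103 ask=105
bid=95 ask=100

Derivation:
After op 1 [order #1] limit_sell(price=95, qty=10): fills=none; bids=[-] asks=[#1:10@95]
After op 2 [order #2] limit_buy(price=100, qty=6): fills=#2x#1:6@95; bids=[-] asks=[#1:4@95]
After op 3 cancel(order #2): fills=none; bids=[-] asks=[#1:4@95]
After op 4 [order #3] limit_buy(price=95, qty=5): fills=#3x#1:4@95; bids=[#3:1@95] asks=[-]
After op 5 [order #4] limit_sell(price=105, qty=10): fills=none; bids=[#3:1@95] asks=[#4:10@105]
After op 6 [order #5] limit_buy(price=103, qty=6): fills=none; bids=[#5:6@103 #3:1@95] asks=[#4:10@105]
After op 7 [order #6] limit_sell(price=100, qty=7): fills=#5x#6:6@103; bids=[#3:1@95] asks=[#6:1@100 #4:10@105]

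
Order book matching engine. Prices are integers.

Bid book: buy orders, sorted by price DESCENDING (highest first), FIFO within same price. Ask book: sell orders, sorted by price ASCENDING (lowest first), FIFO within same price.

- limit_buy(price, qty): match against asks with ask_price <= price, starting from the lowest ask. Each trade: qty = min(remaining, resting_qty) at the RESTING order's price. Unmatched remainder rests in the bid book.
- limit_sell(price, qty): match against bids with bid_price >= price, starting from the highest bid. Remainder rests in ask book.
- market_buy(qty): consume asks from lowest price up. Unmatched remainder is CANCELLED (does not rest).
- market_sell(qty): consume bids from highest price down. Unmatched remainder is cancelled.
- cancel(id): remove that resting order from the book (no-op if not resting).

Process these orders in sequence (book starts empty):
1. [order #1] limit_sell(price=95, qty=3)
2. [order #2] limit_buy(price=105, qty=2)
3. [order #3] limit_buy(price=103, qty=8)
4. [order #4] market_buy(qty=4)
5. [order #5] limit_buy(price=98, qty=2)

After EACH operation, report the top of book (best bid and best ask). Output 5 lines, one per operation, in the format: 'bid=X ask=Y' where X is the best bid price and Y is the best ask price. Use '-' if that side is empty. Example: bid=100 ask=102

After op 1 [order #1] limit_sell(price=95, qty=3): fills=none; bids=[-] asks=[#1:3@95]
After op 2 [order #2] limit_buy(price=105, qty=2): fills=#2x#1:2@95; bids=[-] asks=[#1:1@95]
After op 3 [order #3] limit_buy(price=103, qty=8): fills=#3x#1:1@95; bids=[#3:7@103] asks=[-]
After op 4 [order #4] market_buy(qty=4): fills=none; bids=[#3:7@103] asks=[-]
After op 5 [order #5] limit_buy(price=98, qty=2): fills=none; bids=[#3:7@103 #5:2@98] asks=[-]

Answer: bid=- ask=95
bid=- ask=95
bid=103 ask=-
bid=103 ask=-
bid=103 ask=-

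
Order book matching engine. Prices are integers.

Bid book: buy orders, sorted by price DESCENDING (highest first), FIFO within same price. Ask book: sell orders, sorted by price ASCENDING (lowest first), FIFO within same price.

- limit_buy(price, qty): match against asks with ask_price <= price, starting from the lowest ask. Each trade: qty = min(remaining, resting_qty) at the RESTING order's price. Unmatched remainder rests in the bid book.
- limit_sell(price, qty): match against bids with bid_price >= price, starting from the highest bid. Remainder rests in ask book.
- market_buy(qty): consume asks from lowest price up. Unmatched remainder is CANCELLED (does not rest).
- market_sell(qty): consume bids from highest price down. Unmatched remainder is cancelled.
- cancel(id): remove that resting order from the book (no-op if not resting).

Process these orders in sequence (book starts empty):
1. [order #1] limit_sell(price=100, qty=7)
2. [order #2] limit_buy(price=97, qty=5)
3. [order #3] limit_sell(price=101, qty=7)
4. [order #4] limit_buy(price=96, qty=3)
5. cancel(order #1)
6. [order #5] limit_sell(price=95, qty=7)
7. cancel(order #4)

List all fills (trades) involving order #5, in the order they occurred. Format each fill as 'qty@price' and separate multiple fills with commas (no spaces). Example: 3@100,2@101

After op 1 [order #1] limit_sell(price=100, qty=7): fills=none; bids=[-] asks=[#1:7@100]
After op 2 [order #2] limit_buy(price=97, qty=5): fills=none; bids=[#2:5@97] asks=[#1:7@100]
After op 3 [order #3] limit_sell(price=101, qty=7): fills=none; bids=[#2:5@97] asks=[#1:7@100 #3:7@101]
After op 4 [order #4] limit_buy(price=96, qty=3): fills=none; bids=[#2:5@97 #4:3@96] asks=[#1:7@100 #3:7@101]
After op 5 cancel(order #1): fills=none; bids=[#2:5@97 #4:3@96] asks=[#3:7@101]
After op 6 [order #5] limit_sell(price=95, qty=7): fills=#2x#5:5@97 #4x#5:2@96; bids=[#4:1@96] asks=[#3:7@101]
After op 7 cancel(order #4): fills=none; bids=[-] asks=[#3:7@101]

Answer: 5@97,2@96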